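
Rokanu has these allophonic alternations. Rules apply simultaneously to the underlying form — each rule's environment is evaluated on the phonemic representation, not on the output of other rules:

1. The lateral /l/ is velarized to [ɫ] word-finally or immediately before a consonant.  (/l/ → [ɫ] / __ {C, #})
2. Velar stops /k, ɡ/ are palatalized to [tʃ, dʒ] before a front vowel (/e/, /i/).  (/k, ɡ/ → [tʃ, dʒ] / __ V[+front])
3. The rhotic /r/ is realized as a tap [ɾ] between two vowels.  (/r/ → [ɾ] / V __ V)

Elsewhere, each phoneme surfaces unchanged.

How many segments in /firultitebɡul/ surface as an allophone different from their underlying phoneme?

Segments that undergo a rule: /r/ → [ɾ] (rule 3); /l/ → [ɫ] (rule 1); /l/ → [ɫ] (rule 1).
All other segments surface unchanged.

3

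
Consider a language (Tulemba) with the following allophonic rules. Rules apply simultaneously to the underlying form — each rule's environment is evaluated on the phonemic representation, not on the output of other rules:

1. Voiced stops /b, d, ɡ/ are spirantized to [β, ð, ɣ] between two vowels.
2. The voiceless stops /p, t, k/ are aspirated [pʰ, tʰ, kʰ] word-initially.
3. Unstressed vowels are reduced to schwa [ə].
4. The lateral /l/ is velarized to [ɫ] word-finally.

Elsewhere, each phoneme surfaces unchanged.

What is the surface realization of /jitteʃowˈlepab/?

[jəttəʃəwˈlepəb]

/j/ stays [j].
/i/ (between /j/ and /t/): in an unstressed syllable, so rule 3 applies → [ə].
/t/ — between /i/ and /t/; rule 2 does not apply here → [t].
/t/ (between /t/ and /e/) fails the environment for rule 2, so it stays [t].
/e/ (between /t/ and /ʃ/) occurs in an unstressed syllable → [ə] by rule 3.
/ʃ/ (between /e/ and /o/): no rule targets it → [ʃ].
/o/ — between /ʃ/ and /w/, in an unstressed syllable — surfaces as [ə] (rule 3).
/w/ (between /o/ and /l/): no rule targets it → [w].
/l/ (between /w/ and /e/) fails the environment for rule 4, so it stays [l].
/e/ (between /l/ and /p/): rule 3 targets it, but not in an unstressed syllable → unchanged [e].
/p/ — between /e/ and /a/; rule 2 does not apply here → [p].
Rule 3 applies to /a/ (between /p/ and /b/: in an unstressed syllable) → [ə].
/b/ (word-final) fails the environment for rule 1, so it stays [b].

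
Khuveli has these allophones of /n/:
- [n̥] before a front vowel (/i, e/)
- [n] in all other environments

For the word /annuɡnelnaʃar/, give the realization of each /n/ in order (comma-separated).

[n], [n], [n̥], [n]

Occurrence 1 (position 2): no conditioning environment matches → elsewhere allophone [n].
Occurrence 2 (position 3): no conditioning environment matches → elsewhere allophone [n].
Occurrence 3 (position 6): before a front vowel (/i, e/) → [n̥].
Occurrence 4 (position 9): no conditioning environment matches → elsewhere allophone [n].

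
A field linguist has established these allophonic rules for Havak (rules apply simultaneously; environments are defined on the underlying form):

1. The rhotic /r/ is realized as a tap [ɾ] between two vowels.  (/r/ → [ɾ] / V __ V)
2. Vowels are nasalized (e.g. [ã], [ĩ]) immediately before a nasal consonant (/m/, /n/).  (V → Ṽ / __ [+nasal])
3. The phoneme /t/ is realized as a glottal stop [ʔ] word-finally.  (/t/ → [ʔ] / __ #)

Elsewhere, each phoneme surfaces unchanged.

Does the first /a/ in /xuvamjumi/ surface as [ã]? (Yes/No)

/a/ — between /v/ and /m/, before a nasal consonant — surfaces as [ã] (rule 2).
The actual realization is [ã], which matches [ã].

Yes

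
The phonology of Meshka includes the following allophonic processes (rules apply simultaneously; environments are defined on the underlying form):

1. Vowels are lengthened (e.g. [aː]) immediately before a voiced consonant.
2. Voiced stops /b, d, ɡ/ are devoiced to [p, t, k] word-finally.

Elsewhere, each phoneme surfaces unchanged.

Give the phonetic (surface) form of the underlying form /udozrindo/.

[uːdoːzriːndo]

/u/ meets the environment for rule 1 (before a voiced consonant) → [uː].
/d/ (between /u/ and /o/) fails the environment for rule 2, so it stays [d].
/o/ — between /d/ and /z/, before a voiced consonant — surfaces as [oː] (rule 1).
/z/ (between /o/ and /r/) is unaffected → [z].
/r/ stays [r].
/i/ — between /r/ and /n/, before a voiced consonant — surfaces as [iː] (rule 1).
/n/ (between /i/ and /d/) is unaffected → [n].
/d/ (between /n/ and /o/) is in the target of rule 2 but the environment (word-finally) is not met → [d].
/o/ (word-final) fails the environment for rule 1, so it stays [o].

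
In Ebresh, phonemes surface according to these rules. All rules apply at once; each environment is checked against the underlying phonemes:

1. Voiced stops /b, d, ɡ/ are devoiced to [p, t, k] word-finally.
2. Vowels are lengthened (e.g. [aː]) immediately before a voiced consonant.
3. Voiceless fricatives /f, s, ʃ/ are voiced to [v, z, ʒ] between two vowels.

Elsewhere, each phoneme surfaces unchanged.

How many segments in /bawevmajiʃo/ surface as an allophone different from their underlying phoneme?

4

Segments that undergo a rule: /a/ → [aː] (rule 2); /e/ → [eː] (rule 2); /a/ → [aː] (rule 2); /ʃ/ → [ʒ] (rule 3).
All other segments surface unchanged.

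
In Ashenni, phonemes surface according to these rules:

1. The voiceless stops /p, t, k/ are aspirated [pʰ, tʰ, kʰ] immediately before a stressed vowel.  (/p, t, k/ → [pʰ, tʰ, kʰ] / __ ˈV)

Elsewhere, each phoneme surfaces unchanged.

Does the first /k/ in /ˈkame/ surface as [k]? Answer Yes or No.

No

Rule 1 applies to /k/ (word-initial: immediately before a stressed vowel) → [kʰ].
The actual realization is [kʰ], not [k].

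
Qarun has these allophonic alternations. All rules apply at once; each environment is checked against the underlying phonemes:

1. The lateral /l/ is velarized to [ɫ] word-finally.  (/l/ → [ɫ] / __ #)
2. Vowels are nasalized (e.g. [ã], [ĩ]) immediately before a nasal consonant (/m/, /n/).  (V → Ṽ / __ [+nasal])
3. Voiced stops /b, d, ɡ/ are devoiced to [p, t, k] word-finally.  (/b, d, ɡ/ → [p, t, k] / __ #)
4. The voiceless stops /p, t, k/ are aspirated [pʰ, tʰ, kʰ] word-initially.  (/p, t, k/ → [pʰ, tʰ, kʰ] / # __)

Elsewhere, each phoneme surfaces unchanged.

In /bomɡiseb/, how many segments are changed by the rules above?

Segments that undergo a rule: /o/ → [õ] (rule 2); /b/ → [p] (rule 3).
All other segments surface unchanged.

2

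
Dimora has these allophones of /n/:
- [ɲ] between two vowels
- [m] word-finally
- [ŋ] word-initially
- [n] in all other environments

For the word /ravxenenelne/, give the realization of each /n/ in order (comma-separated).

[ɲ], [ɲ], [n]

Occurrence 1 (position 6): between two vowels → [ɲ].
Occurrence 2 (position 8): between two vowels → [ɲ].
Occurrence 3 (position 11): no conditioning environment matches → elsewhere allophone [n].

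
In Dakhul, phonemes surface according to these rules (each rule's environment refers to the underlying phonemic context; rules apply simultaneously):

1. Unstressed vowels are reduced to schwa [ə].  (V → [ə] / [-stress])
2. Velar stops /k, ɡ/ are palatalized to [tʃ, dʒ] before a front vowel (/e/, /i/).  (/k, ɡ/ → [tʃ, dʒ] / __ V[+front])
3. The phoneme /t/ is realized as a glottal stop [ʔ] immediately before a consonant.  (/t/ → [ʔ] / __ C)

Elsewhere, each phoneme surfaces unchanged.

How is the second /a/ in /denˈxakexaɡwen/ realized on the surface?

Rule 1 applies to /a/ (between /x/ and /ɡ/: in an unstressed syllable) → [ə].

[ə]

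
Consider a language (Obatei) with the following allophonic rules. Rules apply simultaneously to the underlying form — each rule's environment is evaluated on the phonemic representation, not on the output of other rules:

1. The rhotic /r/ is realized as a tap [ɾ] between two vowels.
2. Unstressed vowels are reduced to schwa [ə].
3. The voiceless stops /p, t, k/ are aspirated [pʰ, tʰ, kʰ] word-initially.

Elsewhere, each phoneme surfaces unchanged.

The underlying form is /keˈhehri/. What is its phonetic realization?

Rule 3 applies to /k/ (word-initial: word-initially) → [kʰ].
/e/ (between /k/ and /h/) occurs in an unstressed syllable → [ə] by rule 2.
/h/ stays [h].
/e/ — between /h/ and /h/; rule 2 does not apply here → [e].
/h/ — not in any rule's target class → [h].
/r/ (between /h/ and /i/) fails the environment for rule 1, so it stays [r].
/i/ (word-final): in an unstressed syllable, so rule 2 applies → [ə].

[kʰəˈhehrə]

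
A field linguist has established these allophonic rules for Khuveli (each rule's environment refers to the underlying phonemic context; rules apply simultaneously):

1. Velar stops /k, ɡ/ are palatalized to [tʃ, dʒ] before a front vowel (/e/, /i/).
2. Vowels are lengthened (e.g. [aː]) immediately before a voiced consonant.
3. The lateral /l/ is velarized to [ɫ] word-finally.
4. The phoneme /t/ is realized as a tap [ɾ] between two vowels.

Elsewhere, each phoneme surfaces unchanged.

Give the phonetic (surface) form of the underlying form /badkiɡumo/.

[baːdtʃiːɡuːmo]

/b/ — not in any rule's target class → [b].
/a/ — between /b/ and /d/, before a voiced consonant — surfaces as [aː] (rule 2).
/d/ — not in any rule's target class → [d].
/k/ — between /d/ and /i/, before a front vowel — surfaces as [tʃ] (rule 1).
Rule 2 applies to /i/ (between /k/ and /ɡ/: before a voiced consonant) → [iː].
/ɡ/ (between /i/ and /u/) fails the environment for rule 1, so it stays [ɡ].
/u/ (between /ɡ/ and /m/): before a voiced consonant, so rule 2 applies → [uː].
/m/ stays [m].
/o/ (word-final) fails the environment for rule 2, so it stays [o].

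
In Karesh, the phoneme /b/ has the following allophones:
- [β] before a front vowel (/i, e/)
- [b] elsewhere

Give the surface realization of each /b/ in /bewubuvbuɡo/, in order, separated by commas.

[β], [b], [b]

Occurrence 1 (position 1): before a front vowel (/i, e/) → [β].
Occurrence 2 (position 5): no conditioning environment matches → elsewhere allophone [b].
Occurrence 3 (position 8): no conditioning environment matches → elsewhere allophone [b].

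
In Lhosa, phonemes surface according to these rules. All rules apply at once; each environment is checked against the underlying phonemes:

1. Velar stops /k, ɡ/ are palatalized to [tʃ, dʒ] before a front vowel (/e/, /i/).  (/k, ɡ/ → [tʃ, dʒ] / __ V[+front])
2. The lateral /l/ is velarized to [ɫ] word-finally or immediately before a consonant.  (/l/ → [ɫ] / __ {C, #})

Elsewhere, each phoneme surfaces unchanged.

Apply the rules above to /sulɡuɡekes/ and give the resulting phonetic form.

/s/ (word-initial): no rule targets it → [s].
/u/ (between /s/ and /l/) is unaffected → [u].
/l/ (between /u/ and /ɡ/): word-finally or immediately before a consonant, so rule 2 applies → [ɫ].
/ɡ/ (between /l/ and /u/) is in the target of rule 1 but the environment (before a front vowel) is not met → [ɡ].
/u/ (between /ɡ/ and /ɡ/): no rule targets it → [u].
/ɡ/ — between /u/ and /e/, before a front vowel — surfaces as [dʒ] (rule 1).
/e/ stays [e].
/k/ meets the environment for rule 1 (before a front vowel) → [tʃ].
/e/ stays [e].
/s/ (word-final) is unaffected → [s].

[suɫɡudʒetʃes]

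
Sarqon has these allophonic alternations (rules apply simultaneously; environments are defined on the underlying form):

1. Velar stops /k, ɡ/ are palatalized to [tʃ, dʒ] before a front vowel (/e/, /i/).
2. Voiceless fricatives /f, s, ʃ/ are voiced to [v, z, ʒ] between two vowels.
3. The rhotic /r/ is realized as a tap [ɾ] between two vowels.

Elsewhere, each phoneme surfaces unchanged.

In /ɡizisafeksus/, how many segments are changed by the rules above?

3

Segments that undergo a rule: /ɡ/ → [dʒ] (rule 1); /s/ → [z] (rule 2); /f/ → [v] (rule 2).
All other segments surface unchanged.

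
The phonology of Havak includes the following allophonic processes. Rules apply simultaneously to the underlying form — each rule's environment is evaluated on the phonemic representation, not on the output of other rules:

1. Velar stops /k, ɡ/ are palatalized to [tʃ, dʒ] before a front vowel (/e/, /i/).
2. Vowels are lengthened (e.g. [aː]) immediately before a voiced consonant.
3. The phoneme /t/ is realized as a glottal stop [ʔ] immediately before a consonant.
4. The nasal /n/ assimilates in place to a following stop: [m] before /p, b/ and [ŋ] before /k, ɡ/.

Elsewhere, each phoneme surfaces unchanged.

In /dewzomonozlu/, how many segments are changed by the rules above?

4

Segments that undergo a rule: /e/ → [eː] (rule 2); /o/ → [oː] (rule 2); /o/ → [oː] (rule 2); /o/ → [oː] (rule 2).
All other segments surface unchanged.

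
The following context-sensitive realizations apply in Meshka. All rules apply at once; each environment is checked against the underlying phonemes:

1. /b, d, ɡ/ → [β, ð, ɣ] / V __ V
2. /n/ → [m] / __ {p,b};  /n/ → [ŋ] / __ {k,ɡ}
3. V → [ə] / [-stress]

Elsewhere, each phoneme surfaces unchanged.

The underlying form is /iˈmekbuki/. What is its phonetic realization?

[əˈmekbəkə]

/i/ — word-initial, in an unstressed syllable — surfaces as [ə] (rule 3).
/m/ — not in any rule's target class → [m].
/e/ — between /m/ and /k/; rule 3 does not apply here → [e].
/k/ — not in any rule's target class → [k].
/b/ — between /k/ and /u/; rule 1 does not apply here → [b].
Rule 3 applies to /u/ (between /b/ and /k/: in an unstressed syllable) → [ə].
/k/ (between /u/ and /i/): no rule targets it → [k].
/i/ — word-final, in an unstressed syllable — surfaces as [ə] (rule 3).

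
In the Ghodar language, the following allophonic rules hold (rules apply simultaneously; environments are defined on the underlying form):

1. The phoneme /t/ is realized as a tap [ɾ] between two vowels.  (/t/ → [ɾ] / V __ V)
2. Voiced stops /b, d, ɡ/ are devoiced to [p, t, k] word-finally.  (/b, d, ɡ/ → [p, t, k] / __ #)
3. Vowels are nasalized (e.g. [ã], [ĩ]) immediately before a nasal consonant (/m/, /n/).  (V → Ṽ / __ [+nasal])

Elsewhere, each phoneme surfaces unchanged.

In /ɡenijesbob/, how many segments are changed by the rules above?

2

Segments that undergo a rule: /e/ → [ẽ] (rule 3); /b/ → [p] (rule 2).
All other segments surface unchanged.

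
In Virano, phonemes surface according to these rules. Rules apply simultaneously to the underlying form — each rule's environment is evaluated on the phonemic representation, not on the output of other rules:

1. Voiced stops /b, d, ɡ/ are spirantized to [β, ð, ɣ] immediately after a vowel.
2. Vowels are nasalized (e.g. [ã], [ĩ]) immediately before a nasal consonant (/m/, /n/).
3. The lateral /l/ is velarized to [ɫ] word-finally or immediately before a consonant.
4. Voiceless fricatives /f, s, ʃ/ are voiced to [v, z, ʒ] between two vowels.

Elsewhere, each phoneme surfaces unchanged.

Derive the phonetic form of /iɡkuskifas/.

[iɣkuskivas]

/i/ (word-initial): rule 2 targets it, but not before a nasal consonant → unchanged [i].
/ɡ/ — between /i/ and /k/, immediately after a vowel — surfaces as [ɣ] (rule 1).
/k/ — not in any rule's target class → [k].
/u/ (between /k/ and /s/): rule 2 targets it, but not before a nasal consonant → unchanged [u].
/s/ (between /u/ and /k/) fails the environment for rule 4, so it stays [s].
/k/ (between /s/ and /i/) is unaffected → [k].
/i/ (between /k/ and /f/) fails the environment for rule 2, so it stays [i].
/f/ (between /i/ and /a/) occurs between two vowels → [v] by rule 4.
/a/ (between /f/ and /s/): rule 2 targets it, but not before a nasal consonant → unchanged [a].
/s/ (word-final): rule 4 targets it, but not between two vowels → unchanged [s].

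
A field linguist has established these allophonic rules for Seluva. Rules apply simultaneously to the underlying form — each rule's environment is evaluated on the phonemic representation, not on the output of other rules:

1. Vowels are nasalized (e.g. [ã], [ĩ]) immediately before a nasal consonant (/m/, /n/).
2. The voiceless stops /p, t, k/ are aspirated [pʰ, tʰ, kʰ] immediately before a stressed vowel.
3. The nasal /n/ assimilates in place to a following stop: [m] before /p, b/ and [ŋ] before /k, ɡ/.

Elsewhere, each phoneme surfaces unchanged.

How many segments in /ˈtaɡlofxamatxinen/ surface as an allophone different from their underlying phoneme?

Segments that undergo a rule: /t/ → [tʰ] (rule 2); /a/ → [ã] (rule 1); /i/ → [ĩ] (rule 1); /e/ → [ẽ] (rule 1).
All other segments surface unchanged.

4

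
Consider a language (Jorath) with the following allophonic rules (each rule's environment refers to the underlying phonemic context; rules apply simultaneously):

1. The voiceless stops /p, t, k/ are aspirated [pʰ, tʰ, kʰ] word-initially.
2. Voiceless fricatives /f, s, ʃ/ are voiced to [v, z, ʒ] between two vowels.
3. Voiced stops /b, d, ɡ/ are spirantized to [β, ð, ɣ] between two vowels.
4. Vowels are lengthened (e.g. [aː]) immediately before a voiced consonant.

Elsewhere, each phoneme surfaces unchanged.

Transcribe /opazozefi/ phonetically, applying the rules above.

[opaːzoːzevi]

/o/ (word-initial): rule 4 targets it, but not before a voiced consonant → unchanged [o].
/p/ (between /o/ and /a/): rule 1 targets it, but not word-initially → unchanged [p].
/a/ (between /p/ and /z/): before a voiced consonant, so rule 4 applies → [aː].
/z/ (between /a/ and /o/): no rule targets it → [z].
/o/ — between /z/ and /z/, before a voiced consonant — surfaces as [oː] (rule 4).
/z/ stays [z].
/e/ — between /z/ and /f/; rule 4 does not apply here → [e].
/f/ — between /e/ and /i/, between two vowels — surfaces as [v] (rule 2).
/i/ (word-final) fails the environment for rule 4, so it stays [i].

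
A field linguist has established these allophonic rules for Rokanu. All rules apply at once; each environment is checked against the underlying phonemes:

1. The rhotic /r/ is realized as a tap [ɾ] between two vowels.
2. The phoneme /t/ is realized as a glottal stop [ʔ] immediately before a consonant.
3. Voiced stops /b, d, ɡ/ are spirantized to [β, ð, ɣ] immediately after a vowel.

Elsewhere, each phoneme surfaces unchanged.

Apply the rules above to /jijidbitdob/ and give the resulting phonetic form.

/j/ — not in any rule's target class → [j].
/i/ — not in any rule's target class → [i].
/j/ — not in any rule's target class → [j].
/i/ (between /j/ and /d/): no rule targets it → [i].
/d/ (between /i/ and /b/) occurs immediately after a vowel → [ð] by rule 3.
/b/ (between /d/ and /i/) is in the target of rule 3 but the environment (immediately after a vowel) is not met → [b].
/i/ stays [i].
/t/ meets the environment for rule 2 (immediately before a consonant) → [ʔ].
/d/ (between /t/ and /o/) fails the environment for rule 3, so it stays [d].
/o/ (between /d/ and /b/): no rule targets it → [o].
/b/ (word-final): immediately after a vowel, so rule 3 applies → [β].

[jijiðbiʔdoβ]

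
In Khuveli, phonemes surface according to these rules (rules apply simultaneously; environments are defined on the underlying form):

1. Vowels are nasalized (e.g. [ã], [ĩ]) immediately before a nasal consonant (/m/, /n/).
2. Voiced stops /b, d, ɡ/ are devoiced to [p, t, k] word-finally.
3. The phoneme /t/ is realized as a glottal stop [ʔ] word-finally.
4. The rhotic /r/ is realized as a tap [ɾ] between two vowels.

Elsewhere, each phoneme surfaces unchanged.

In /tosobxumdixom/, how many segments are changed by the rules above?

Segments that undergo a rule: /u/ → [ũ] (rule 1); /o/ → [õ] (rule 1).
All other segments surface unchanged.

2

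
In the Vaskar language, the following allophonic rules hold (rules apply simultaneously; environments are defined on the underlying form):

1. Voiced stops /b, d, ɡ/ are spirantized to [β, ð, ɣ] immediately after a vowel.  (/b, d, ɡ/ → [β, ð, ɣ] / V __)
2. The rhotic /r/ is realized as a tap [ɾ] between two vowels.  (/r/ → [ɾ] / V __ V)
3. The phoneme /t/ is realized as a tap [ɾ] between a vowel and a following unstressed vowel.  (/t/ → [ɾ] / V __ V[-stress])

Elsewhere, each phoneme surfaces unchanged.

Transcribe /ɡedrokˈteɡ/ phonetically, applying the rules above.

/ɡ/ (word-initial) fails the environment for rule 1, so it stays [ɡ].
/e/ (between /ɡ/ and /d/) is unaffected → [e].
/d/ (between /e/ and /r/): immediately after a vowel, so rule 1 applies → [ð].
/r/ (between /d/ and /o/) is in the target of rule 2 but the environment (between two vowels) is not met → [r].
/o/ (between /r/ and /k/) is unaffected → [o].
/k/ (between /o/ and /t/) is unaffected → [k].
/t/ (between /k/ and /e/) is in the target of rule 3 but the environment (between a vowel and a following unstressed vowel) is not met → [t].
/e/ (between /t/ and /ɡ/) is unaffected → [e].
/ɡ/ meets the environment for rule 1 (immediately after a vowel) → [ɣ].

[ɡeðrokˈteɣ]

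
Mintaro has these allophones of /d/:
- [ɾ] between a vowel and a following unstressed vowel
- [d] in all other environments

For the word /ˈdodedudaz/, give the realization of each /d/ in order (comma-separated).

[d], [ɾ], [ɾ], [ɾ]

Occurrence 1 (position 1): no conditioning environment matches → elsewhere allophone [d].
Occurrence 2 (position 3): between a vowel and a following unstressed vowel → [ɾ].
Occurrence 3 (position 5): between a vowel and a following unstressed vowel → [ɾ].
Occurrence 4 (position 7): between a vowel and a following unstressed vowel → [ɾ].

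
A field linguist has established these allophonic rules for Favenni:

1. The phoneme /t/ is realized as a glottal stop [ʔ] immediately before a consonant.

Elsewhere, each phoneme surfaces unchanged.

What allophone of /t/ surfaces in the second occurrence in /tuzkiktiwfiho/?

/t/ (between /k/ and /i/): rule 1 targets it, but not immediately before a consonant → unchanged [t].

[t]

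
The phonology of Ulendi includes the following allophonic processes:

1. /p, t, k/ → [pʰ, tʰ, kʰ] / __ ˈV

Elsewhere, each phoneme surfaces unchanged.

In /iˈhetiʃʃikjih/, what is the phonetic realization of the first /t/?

[t]

/t/ (between /e/ and /i/) is in the target of rule 1 but the environment (immediately before a stressed vowel) is not met → [t].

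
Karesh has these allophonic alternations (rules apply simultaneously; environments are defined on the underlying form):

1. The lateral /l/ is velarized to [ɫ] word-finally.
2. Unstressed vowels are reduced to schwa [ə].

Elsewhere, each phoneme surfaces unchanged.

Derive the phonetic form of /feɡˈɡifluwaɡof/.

[fəɡˈɡifləwəɡəf]

/f/ stays [f].
/e/ meets the environment for rule 2 (in an unstressed syllable) → [ə].
/ɡ/ — not in any rule's target class → [ɡ].
/ɡ/ stays [ɡ].
/i/ — between /ɡ/ and /f/; rule 2 does not apply here → [i].
/f/ — not in any rule's target class → [f].
/l/ (between /f/ and /u/) fails the environment for rule 1, so it stays [l].
/u/ — between /l/ and /w/, in an unstressed syllable — surfaces as [ə] (rule 2).
/w/ — not in any rule's target class → [w].
/a/ (between /w/ and /ɡ/) occurs in an unstressed syllable → [ə] by rule 2.
/ɡ/ stays [ɡ].
/o/ meets the environment for rule 2 (in an unstressed syllable) → [ə].
/f/ (word-final): no rule targets it → [f].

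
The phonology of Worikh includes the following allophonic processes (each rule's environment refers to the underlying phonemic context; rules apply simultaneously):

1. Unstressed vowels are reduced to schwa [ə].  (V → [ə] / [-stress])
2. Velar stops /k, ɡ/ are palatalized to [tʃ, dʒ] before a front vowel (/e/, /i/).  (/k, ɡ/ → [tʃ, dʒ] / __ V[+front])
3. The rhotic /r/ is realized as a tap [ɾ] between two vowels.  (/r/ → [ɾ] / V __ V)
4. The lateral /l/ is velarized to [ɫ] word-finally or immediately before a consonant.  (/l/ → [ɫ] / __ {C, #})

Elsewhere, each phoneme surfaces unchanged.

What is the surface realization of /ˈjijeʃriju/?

[ˈjijəʃrəjə]

/i/ (between /j/ and /j/): rule 1 targets it, but not in an unstressed syllable → unchanged [i].
/e/ meets the environment for rule 1 (in an unstressed syllable) → [ə].
/r/ — between /ʃ/ and /i/; rule 3 does not apply here → [r].
/i/ (between /r/ and /j/): in an unstressed syllable, so rule 1 applies → [ə].
/u/ (word-final) occurs in an unstressed syllable → [ə] by rule 1.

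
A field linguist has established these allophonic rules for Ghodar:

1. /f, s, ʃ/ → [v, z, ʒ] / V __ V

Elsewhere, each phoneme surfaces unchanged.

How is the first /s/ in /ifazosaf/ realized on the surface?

/s/ (between /o/ and /a/) occurs between two vowels → [z] by rule 1.

[z]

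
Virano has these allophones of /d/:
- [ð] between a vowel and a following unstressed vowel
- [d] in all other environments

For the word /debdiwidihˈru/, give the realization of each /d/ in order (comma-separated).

[d], [d], [ð]

Occurrence 1 (position 1): no conditioning environment matches → elsewhere allophone [d].
Occurrence 2 (position 4): no conditioning environment matches → elsewhere allophone [d].
Occurrence 3 (position 8): between a vowel and a following unstressed vowel → [ð].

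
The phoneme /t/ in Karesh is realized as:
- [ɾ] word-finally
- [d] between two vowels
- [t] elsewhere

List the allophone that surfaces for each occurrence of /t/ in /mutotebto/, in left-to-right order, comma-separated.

[d], [d], [t]

Occurrence 1 (position 3): between two vowels → [d].
Occurrence 2 (position 5): between two vowels → [d].
Occurrence 3 (position 8): no conditioning environment matches → elsewhere allophone [t].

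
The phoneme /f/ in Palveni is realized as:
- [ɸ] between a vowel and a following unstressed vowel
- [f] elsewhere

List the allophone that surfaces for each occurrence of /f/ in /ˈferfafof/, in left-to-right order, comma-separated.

[f], [f], [ɸ], [f]

Occurrence 1 (position 1): no conditioning environment matches → elsewhere allophone [f].
Occurrence 2 (position 4): no conditioning environment matches → elsewhere allophone [f].
Occurrence 3 (position 6): between a vowel and a following unstressed vowel → [ɸ].
Occurrence 4 (position 8): no conditioning environment matches → elsewhere allophone [f].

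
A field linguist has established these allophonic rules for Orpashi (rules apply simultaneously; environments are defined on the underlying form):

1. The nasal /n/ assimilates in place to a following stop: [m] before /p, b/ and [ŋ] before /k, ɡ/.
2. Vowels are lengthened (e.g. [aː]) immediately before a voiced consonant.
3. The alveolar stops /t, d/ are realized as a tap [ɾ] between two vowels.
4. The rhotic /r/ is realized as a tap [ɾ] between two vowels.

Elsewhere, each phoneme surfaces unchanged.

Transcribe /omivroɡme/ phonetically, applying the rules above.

/o/ — word-initial, before a voiced consonant — surfaces as [oː] (rule 2).
/m/ (between /o/ and /i/) is unaffected → [m].
/i/ — between /m/ and /v/, before a voiced consonant — surfaces as [iː] (rule 2).
/v/ (between /i/ and /r/) is unaffected → [v].
/r/ (between /v/ and /o/) is in the target of rule 4 but the environment (between two vowels) is not met → [r].
/o/ (between /r/ and /ɡ/) occurs before a voiced consonant → [oː] by rule 2.
/ɡ/ stays [ɡ].
/m/ stays [m].
/e/ (word-final) is in the target of rule 2 but the environment (before a voiced consonant) is not met → [e].

[oːmiːvroːɡme]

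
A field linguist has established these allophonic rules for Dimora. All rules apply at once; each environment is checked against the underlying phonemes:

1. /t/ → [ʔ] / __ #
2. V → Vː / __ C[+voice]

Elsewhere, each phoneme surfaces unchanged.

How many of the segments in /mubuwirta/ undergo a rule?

Segments that undergo a rule: /u/ → [uː] (rule 2); /u/ → [uː] (rule 2); /i/ → [iː] (rule 2).
All other segments surface unchanged.

3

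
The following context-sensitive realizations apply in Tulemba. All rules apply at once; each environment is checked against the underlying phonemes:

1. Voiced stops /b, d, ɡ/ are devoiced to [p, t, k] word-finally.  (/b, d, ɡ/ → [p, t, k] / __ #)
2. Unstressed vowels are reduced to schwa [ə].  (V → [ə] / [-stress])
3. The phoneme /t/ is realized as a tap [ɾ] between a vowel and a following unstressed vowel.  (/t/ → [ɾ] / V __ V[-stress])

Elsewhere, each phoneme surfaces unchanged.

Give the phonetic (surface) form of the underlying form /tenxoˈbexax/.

/t/ (word-initial) fails the environment for rule 3, so it stays [t].
Rule 2 applies to /e/ (between /t/ and /n/: in an unstressed syllable) → [ə].
/n/ — not in any rule's target class → [n].
/x/ stays [x].
/o/ meets the environment for rule 2 (in an unstressed syllable) → [ə].
/b/ (between /o/ and /e/) fails the environment for rule 1, so it stays [b].
/e/ (between /b/ and /x/) fails the environment for rule 2, so it stays [e].
/x/ — not in any rule's target class → [x].
/a/ (between /x/ and /x/) occurs in an unstressed syllable → [ə] by rule 2.
/x/ (word-final) is unaffected → [x].

[tənxəˈbexəx]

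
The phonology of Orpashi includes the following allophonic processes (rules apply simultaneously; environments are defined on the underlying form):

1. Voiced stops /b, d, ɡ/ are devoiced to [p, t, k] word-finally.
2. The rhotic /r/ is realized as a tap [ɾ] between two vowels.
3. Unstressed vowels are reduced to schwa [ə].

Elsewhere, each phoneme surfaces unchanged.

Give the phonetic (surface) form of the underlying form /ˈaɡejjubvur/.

[ˈaɡəjjəbvər]

/a/ (word-initial) fails the environment for rule 3, so it stays [a].
/ɡ/ (between /a/ and /e/) is in the target of rule 1 but the environment (word-finally) is not met → [ɡ].
/e/ (between /ɡ/ and /j/) occurs in an unstressed syllable → [ə] by rule 3.
/j/ (between /e/ and /j/): no rule targets it → [j].
/j/ (between /j/ and /u/): no rule targets it → [j].
Rule 3 applies to /u/ (between /j/ and /b/: in an unstressed syllable) → [ə].
/b/ — between /u/ and /v/; rule 1 does not apply here → [b].
/v/ — not in any rule's target class → [v].
/u/ meets the environment for rule 3 (in an unstressed syllable) → [ə].
/r/ (word-final) is in the target of rule 2 but the environment (between two vowels) is not met → [r].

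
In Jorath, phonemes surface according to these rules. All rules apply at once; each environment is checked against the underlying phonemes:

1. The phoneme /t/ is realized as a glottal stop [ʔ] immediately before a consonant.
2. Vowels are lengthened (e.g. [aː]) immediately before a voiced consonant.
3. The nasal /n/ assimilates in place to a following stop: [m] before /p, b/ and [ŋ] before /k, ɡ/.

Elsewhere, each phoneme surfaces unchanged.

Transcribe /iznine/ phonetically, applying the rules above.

/i/ (word-initial): before a voiced consonant, so rule 2 applies → [iː].
/z/ (between /i/ and /n/) is unaffected → [z].
/n/ (between /z/ and /i/): rule 3 targets it, but not before a labial or velar stop → unchanged [n].
/i/ — between /n/ and /n/, before a voiced consonant — surfaces as [iː] (rule 2).
/n/ — between /i/ and /e/; rule 3 does not apply here → [n].
/e/ (word-final) fails the environment for rule 2, so it stays [e].

[iːzniːne]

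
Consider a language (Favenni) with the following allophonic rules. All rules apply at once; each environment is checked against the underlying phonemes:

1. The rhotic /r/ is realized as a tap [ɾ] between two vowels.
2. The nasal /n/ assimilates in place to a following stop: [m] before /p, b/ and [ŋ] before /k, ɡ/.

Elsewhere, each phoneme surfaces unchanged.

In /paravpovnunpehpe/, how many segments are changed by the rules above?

2

Segments that undergo a rule: /r/ → [ɾ] (rule 1); /n/ → [m] (rule 2).
All other segments surface unchanged.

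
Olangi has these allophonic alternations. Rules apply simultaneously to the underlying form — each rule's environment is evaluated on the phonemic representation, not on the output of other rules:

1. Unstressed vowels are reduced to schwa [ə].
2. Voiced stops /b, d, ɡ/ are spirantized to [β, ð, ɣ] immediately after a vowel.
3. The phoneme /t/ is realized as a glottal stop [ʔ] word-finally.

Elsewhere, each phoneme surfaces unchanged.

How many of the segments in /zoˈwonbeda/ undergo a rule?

4

Segments that undergo a rule: /o/ → [ə] (rule 1); /e/ → [ə] (rule 1); /d/ → [ð] (rule 2); /a/ → [ə] (rule 1).
All other segments surface unchanged.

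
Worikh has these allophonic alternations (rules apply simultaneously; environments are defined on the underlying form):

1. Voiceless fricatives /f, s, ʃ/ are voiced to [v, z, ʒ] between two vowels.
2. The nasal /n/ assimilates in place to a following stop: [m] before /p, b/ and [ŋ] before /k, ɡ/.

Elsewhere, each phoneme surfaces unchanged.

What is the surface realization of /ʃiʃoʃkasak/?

/ʃ/ (word-initial) is in the target of rule 1 but the environment (between two vowels) is not met → [ʃ].
/i/ (between /ʃ/ and /ʃ/): no rule targets it → [i].
/ʃ/ meets the environment for rule 1 (between two vowels) → [ʒ].
/o/ stays [o].
/ʃ/ (between /o/ and /k/) is in the target of rule 1 but the environment (between two vowels) is not met → [ʃ].
/k/ (between /ʃ/ and /a/) is unaffected → [k].
/a/ (between /k/ and /s/) is unaffected → [a].
/s/ (between /a/ and /a/) occurs between two vowels → [z] by rule 1.
/a/ (between /s/ and /k/) is unaffected → [a].
/k/ stays [k].

[ʃiʒoʃkazak]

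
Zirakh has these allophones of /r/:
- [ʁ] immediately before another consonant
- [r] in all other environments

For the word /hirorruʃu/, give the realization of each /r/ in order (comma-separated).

Occurrence 1 (position 3): no conditioning environment matches → elsewhere allophone [r].
Occurrence 2 (position 5): immediately before another consonant → [ʁ].
Occurrence 3 (position 6): no conditioning environment matches → elsewhere allophone [r].

[r], [ʁ], [r]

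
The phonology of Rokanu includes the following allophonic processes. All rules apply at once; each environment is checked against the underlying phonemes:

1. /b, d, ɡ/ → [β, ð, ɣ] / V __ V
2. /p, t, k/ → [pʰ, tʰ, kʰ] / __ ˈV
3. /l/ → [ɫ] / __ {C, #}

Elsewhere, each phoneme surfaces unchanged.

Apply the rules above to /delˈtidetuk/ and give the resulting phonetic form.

/d/ (word-initial) fails the environment for rule 1, so it stays [d].
/e/ — not in any rule's target class → [e].
/l/ — between /e/ and /t/, word-finally or immediately before a consonant — surfaces as [ɫ] (rule 3).
/t/ (between /l/ and /i/) occurs immediately before a stressed vowel → [tʰ] by rule 2.
/i/ — not in any rule's target class → [i].
/d/ — between /i/ and /e/, between two vowels — surfaces as [ð] (rule 1).
/e/ (between /d/ and /t/) is unaffected → [e].
/t/ (between /e/ and /u/) fails the environment for rule 2, so it stays [t].
/u/ stays [u].
/k/ (word-final) is in the target of rule 2 but the environment (immediately before a stressed vowel) is not met → [k].

[deɫˈtʰiðetuk]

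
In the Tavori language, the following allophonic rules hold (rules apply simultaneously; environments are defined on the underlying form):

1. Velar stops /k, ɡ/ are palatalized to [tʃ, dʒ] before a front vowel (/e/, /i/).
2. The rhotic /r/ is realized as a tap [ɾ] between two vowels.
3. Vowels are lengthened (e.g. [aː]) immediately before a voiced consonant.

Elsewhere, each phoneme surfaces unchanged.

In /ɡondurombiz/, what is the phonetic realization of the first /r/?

[ɾ]

/r/ (between /u/ and /o/): between two vowels, so rule 2 applies → [ɾ].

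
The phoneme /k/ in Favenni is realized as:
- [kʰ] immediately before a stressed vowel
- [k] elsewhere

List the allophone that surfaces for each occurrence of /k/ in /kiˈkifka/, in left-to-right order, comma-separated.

Occurrence 1 (position 1): no conditioning environment matches → elsewhere allophone [k].
Occurrence 2 (position 3): immediately before a stressed vowel → [kʰ].
Occurrence 3 (position 6): no conditioning environment matches → elsewhere allophone [k].

[k], [kʰ], [k]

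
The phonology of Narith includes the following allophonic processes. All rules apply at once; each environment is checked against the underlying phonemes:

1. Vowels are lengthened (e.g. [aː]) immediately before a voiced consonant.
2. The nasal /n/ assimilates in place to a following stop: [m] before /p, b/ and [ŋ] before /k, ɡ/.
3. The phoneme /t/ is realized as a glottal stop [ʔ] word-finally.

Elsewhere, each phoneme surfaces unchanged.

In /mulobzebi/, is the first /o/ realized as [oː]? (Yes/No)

Yes

Rule 1 applies to /o/ (between /l/ and /b/: before a voiced consonant) → [oː].
The actual realization is [oː], which matches [oː].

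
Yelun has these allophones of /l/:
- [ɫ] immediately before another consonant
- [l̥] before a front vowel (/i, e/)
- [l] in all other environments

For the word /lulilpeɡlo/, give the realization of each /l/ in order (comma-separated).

[l], [l̥], [ɫ], [l]

Occurrence 1 (position 1): no conditioning environment matches → elsewhere allophone [l].
Occurrence 2 (position 3): before a front vowel (/i, e/) → [l̥].
Occurrence 3 (position 5): immediately before another consonant → [ɫ].
Occurrence 4 (position 9): no conditioning environment matches → elsewhere allophone [l].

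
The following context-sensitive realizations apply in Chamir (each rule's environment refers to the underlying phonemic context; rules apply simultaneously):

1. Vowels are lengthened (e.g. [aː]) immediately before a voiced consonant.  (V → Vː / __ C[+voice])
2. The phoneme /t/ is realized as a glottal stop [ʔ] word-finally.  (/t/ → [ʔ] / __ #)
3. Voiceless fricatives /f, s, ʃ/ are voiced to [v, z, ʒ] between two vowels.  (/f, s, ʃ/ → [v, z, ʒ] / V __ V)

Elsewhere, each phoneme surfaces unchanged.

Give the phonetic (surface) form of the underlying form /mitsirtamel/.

[mitsiːrtaːmeːl]

/m/ stays [m].
/i/ — between /m/ and /t/; rule 1 does not apply here → [i].
/t/ (between /i/ and /s/) fails the environment for rule 2, so it stays [t].
/s/ (between /t/ and /i/): rule 3 targets it, but not between two vowels → unchanged [s].
Rule 1 applies to /i/ (between /s/ and /r/: before a voiced consonant) → [iː].
/r/ stays [r].
/t/ (between /r/ and /a/) is in the target of rule 2 but the environment (word-finally) is not met → [t].
/a/ (between /t/ and /m/): before a voiced consonant, so rule 1 applies → [aː].
/m/ — not in any rule's target class → [m].
/e/ (between /m/ and /l/) occurs before a voiced consonant → [eː] by rule 1.
/l/ (word-final) is unaffected → [l].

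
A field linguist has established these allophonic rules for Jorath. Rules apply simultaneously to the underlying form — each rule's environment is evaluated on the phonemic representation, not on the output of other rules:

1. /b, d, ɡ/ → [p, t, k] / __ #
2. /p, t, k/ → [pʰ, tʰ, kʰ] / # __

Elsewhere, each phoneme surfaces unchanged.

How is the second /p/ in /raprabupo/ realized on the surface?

/p/ (between /u/ and /o/) fails the environment for rule 2, so it stays [p].

[p]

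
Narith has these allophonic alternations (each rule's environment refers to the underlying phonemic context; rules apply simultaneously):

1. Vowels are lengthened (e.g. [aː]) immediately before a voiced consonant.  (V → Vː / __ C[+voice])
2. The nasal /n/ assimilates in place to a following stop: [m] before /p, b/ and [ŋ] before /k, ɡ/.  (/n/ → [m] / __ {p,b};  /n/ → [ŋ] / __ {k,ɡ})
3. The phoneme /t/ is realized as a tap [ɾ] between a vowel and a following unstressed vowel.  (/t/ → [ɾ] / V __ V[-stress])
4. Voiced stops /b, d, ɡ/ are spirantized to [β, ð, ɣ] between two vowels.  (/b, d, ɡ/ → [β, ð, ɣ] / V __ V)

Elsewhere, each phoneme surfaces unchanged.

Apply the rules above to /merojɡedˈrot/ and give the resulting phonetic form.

[meːroːjɡeːdˈrot]

/m/ stays [m].
/e/ meets the environment for rule 1 (before a voiced consonant) → [eː].
/r/ — not in any rule's target class → [r].
/o/ (between /r/ and /j/): before a voiced consonant, so rule 1 applies → [oː].
/j/ stays [j].
/ɡ/ (between /j/ and /e/): rule 4 targets it, but not between two vowels → unchanged [ɡ].
/e/ (between /ɡ/ and /d/) occurs before a voiced consonant → [eː] by rule 1.
/d/ — between /e/ and /r/; rule 4 does not apply here → [d].
/r/ (between /d/ and /o/) is unaffected → [r].
/o/ — between /r/ and /t/; rule 1 does not apply here → [o].
/t/ (word-final) fails the environment for rule 3, so it stays [t].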